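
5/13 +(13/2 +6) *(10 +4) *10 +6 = 22833/13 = 1756.38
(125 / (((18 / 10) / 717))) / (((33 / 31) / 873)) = 449170625 / 11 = 40833693.18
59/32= 1.84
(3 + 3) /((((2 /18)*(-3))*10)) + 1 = -4 /5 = -0.80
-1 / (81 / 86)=-86 / 81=-1.06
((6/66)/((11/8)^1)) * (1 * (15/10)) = 12/121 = 0.10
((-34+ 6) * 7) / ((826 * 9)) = -14 / 531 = -0.03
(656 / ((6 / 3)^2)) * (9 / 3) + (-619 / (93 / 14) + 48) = 41554 / 93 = 446.82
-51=-51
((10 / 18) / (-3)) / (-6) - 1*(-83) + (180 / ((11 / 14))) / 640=1188791 / 14256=83.39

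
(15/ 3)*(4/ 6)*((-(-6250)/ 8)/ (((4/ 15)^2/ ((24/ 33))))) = 1171875/ 44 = 26633.52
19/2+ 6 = 31/2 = 15.50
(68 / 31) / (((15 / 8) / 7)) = 3808 / 465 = 8.19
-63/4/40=-63/160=-0.39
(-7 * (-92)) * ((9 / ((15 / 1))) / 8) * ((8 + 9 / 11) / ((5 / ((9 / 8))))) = 421659 / 4400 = 95.83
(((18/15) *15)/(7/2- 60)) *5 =-180/113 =-1.59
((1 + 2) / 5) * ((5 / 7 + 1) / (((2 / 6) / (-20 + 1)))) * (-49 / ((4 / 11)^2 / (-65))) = -5648643 / 4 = -1412160.75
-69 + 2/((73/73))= -67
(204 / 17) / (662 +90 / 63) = 7 / 387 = 0.02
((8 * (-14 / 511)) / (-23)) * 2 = 32 / 1679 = 0.02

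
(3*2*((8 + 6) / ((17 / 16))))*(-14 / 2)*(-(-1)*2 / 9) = -6272 / 51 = -122.98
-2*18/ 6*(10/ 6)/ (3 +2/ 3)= -30/ 11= -2.73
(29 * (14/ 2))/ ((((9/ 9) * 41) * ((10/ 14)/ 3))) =20.80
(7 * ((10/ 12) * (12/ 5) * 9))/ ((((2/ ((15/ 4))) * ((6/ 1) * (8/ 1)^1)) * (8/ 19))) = 5985/ 512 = 11.69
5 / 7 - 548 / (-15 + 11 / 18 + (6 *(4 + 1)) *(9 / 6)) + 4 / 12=-195022 / 11571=-16.85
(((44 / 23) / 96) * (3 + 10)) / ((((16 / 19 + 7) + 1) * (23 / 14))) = 2717 / 152352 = 0.02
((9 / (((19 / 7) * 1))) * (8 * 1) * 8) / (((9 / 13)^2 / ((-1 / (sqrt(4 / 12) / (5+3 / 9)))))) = -1211392 * sqrt(3) / 513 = -4090.04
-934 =-934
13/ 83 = 0.16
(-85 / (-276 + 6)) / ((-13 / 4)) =-34 / 351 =-0.10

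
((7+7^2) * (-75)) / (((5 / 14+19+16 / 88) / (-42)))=9055200 / 1003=9028.12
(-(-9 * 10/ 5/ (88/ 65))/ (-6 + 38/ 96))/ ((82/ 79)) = -277290/ 121319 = -2.29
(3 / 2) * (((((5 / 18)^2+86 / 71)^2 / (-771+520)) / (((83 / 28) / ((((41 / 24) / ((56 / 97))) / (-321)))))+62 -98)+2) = -53975873352503957 / 1058351098111488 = -51.00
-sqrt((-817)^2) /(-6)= 817 /6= 136.17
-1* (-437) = 437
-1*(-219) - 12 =207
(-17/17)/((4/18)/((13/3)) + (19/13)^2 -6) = 507/1933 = 0.26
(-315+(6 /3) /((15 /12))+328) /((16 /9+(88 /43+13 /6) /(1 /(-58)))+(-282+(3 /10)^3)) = -5650200 /203004551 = -0.03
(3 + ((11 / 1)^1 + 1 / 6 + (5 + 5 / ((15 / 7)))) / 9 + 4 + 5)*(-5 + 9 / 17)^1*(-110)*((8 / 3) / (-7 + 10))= 8460320 / 1377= 6144.02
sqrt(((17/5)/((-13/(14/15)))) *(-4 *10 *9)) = 4 *sqrt(23205)/65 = 9.37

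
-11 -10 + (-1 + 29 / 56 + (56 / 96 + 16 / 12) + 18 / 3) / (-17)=-61225 / 2856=-21.44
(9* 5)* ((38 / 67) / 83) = 1710 / 5561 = 0.31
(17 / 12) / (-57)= -17 / 684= -0.02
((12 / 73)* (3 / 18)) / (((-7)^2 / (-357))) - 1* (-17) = 8585 / 511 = 16.80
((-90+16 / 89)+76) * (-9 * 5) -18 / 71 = 621.66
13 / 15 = 0.87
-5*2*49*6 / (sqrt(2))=-1470*sqrt(2)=-2078.89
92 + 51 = 143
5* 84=420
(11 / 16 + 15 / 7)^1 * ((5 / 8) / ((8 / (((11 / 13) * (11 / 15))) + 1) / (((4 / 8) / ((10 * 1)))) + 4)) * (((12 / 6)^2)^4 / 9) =191785 / 1074276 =0.18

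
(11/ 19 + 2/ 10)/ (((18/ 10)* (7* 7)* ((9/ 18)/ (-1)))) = -148/ 8379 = -0.02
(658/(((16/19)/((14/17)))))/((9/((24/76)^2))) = 2303/323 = 7.13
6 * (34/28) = 51/7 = 7.29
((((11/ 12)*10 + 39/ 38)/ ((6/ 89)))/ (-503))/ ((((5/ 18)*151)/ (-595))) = 6153371/ 1443107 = 4.26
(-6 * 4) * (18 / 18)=-24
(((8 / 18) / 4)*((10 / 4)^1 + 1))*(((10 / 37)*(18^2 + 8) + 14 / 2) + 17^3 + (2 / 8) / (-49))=36330523 / 18648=1948.23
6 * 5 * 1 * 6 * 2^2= 720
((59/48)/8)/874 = 59/335616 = 0.00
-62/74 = -31/37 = -0.84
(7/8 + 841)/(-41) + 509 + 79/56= 562379/1148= 489.88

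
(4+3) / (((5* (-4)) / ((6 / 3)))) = -7 / 10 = -0.70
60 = 60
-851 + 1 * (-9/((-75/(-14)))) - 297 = -28742/25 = -1149.68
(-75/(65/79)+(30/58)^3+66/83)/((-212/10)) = 5935531770/1394733743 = 4.26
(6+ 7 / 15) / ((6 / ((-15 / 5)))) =-97 / 30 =-3.23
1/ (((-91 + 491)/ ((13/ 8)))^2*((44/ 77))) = 1183/ 40960000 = 0.00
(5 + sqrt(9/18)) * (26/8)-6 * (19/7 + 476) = -79969/28 + 13 * sqrt(2)/8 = -2853.74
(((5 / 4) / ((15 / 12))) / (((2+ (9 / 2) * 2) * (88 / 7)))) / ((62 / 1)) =0.00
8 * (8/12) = 16/3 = 5.33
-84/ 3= -28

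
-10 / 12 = -5 / 6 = -0.83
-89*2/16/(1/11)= -979/8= -122.38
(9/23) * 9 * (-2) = -162/23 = -7.04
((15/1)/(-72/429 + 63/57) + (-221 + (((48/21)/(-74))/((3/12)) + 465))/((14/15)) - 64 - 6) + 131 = 520719832/1539237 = 338.30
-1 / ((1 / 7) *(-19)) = 7 / 19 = 0.37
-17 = -17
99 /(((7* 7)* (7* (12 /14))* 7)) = 33 /686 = 0.05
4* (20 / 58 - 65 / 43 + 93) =367.33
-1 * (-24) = 24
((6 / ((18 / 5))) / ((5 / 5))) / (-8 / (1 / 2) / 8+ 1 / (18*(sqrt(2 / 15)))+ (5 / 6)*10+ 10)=5880 / 57619 - 10*sqrt(30) / 57619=0.10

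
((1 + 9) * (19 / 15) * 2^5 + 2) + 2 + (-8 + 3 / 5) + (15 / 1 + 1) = 6269 / 15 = 417.93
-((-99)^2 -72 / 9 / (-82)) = -401845 / 41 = -9801.10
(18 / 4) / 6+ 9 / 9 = 7 / 4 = 1.75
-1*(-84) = 84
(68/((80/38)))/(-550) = -323/5500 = -0.06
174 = 174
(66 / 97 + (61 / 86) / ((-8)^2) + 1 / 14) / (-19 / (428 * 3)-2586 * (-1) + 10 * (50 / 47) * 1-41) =43016220357 / 144094685315168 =0.00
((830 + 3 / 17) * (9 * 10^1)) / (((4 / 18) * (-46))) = -5715765 / 782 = -7309.16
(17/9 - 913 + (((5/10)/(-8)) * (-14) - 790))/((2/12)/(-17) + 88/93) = -64513759/35532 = -1815.65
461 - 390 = 71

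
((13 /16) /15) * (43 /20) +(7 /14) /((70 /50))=15913 /33600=0.47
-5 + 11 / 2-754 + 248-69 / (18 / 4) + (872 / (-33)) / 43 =-1479869 / 2838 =-521.45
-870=-870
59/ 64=0.92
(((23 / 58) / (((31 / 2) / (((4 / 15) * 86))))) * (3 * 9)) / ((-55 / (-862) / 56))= 3437352576 / 247225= 13903.74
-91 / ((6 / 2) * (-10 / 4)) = 182 / 15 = 12.13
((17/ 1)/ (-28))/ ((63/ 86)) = -0.83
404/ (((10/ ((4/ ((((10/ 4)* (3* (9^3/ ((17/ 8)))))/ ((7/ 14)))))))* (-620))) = -1717/ 33898500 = -0.00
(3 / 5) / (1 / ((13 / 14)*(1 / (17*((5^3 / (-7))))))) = -39 / 21250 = -0.00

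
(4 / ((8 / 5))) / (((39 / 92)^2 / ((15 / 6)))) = 52900 / 1521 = 34.78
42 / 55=0.76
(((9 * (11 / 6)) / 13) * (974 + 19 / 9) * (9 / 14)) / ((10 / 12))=24849 / 26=955.73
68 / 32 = 17 / 8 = 2.12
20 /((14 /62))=620 /7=88.57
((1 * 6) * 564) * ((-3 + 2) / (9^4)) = -376 / 729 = -0.52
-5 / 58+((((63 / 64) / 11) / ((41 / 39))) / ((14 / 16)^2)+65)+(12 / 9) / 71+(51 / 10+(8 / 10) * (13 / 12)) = 6923796146 / 97503945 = 71.01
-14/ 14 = -1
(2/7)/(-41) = -2/287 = -0.01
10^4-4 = 9996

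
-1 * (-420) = 420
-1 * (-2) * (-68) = -136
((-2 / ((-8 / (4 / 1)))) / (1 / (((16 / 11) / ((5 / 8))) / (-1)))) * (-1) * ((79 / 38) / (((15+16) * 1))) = 5056 / 32395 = 0.16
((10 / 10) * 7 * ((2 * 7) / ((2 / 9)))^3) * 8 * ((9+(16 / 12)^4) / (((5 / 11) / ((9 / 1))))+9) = 3497546304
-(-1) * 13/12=13/12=1.08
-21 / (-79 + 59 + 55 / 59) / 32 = 413 / 12000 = 0.03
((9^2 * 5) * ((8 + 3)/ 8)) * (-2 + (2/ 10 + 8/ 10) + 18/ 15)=891/ 8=111.38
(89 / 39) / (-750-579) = -89 / 51831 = -0.00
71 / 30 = 2.37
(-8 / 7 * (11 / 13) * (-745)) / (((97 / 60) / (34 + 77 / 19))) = 2843992800 / 167713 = 16957.50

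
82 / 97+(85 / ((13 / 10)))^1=83516 / 1261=66.23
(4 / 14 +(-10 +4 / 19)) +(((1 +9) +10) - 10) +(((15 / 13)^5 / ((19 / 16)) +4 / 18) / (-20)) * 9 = -187053589 / 493819690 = -0.38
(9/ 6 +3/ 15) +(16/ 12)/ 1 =3.03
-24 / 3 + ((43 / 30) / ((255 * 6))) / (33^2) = -8.00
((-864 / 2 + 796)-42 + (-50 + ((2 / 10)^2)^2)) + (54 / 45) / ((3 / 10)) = 172501 / 625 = 276.00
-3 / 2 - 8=-19 / 2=-9.50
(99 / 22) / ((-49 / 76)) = -342 / 49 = -6.98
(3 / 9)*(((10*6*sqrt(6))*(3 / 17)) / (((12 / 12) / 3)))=180*sqrt(6) / 17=25.94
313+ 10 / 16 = 2509 / 8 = 313.62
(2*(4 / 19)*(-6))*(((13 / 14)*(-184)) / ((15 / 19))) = 19136 / 35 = 546.74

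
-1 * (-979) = 979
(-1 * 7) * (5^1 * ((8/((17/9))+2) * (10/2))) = -18550/17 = -1091.18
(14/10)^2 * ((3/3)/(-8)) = -49/200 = -0.24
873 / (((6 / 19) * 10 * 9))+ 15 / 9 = 1943 / 60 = 32.38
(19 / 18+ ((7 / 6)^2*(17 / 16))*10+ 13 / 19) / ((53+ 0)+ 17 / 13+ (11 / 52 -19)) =1152515 / 2526696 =0.46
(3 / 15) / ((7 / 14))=2 / 5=0.40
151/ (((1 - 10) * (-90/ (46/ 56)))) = 3473/ 22680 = 0.15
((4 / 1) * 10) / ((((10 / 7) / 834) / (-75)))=-1751400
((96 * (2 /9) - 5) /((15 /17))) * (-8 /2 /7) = -476 /45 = -10.58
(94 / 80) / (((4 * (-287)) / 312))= -1833 / 5740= -0.32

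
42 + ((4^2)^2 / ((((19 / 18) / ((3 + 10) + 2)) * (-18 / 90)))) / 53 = -301.20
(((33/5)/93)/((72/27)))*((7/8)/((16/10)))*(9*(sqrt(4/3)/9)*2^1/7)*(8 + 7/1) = 0.07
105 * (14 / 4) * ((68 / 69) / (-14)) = -595 / 23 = -25.87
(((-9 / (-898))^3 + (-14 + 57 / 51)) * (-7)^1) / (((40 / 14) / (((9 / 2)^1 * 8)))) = 13987550775051 / 12310563464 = 1136.22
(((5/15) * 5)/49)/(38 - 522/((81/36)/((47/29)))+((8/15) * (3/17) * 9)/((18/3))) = -425/4221546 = -0.00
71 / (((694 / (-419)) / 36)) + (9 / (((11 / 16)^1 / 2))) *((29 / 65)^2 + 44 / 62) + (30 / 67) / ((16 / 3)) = -407116575560709 / 267963324200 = -1519.30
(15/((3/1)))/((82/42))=105/41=2.56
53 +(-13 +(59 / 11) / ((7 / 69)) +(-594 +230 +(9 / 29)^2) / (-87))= 546782528 / 5633859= 97.05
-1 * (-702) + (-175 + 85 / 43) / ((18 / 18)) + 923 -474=42053 / 43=977.98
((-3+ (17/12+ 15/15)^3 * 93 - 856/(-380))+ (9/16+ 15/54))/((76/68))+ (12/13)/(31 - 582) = 153454076387/130653120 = 1174.52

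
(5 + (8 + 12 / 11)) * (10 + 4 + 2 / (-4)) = 4185 / 22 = 190.23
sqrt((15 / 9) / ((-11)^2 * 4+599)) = 0.04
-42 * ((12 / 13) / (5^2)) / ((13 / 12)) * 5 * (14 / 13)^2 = -8.30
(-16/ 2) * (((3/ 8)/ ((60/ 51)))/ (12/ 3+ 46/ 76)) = -969/ 1750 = -0.55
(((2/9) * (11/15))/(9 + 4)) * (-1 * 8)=-176/1755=-0.10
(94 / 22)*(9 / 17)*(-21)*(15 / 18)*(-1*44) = 29610 / 17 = 1741.76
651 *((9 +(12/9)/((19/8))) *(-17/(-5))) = 402101/19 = 21163.21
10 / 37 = 0.27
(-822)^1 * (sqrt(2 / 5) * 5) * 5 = -4110 * sqrt(10) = -12996.96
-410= -410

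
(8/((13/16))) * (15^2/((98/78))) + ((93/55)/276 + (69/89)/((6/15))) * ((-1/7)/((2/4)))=19448558737/11033330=1762.71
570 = 570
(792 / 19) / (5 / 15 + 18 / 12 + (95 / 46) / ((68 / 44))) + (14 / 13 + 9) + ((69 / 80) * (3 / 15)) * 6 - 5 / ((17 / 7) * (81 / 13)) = 21163768229 / 884309400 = 23.93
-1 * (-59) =59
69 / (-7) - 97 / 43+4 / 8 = -6991 / 602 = -11.61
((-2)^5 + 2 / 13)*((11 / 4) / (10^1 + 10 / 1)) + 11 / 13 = -3.53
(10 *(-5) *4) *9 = -1800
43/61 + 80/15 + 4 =1837/183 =10.04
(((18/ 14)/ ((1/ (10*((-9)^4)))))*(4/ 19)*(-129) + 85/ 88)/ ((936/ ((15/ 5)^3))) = -66084.31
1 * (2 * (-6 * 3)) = -36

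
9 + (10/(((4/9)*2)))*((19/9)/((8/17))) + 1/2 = 59.97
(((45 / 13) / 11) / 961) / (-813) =-15 / 37241633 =-0.00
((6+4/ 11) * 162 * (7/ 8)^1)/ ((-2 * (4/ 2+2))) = -19845/ 176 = -112.76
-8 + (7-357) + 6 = -352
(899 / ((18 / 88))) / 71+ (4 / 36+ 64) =8947 / 71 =126.01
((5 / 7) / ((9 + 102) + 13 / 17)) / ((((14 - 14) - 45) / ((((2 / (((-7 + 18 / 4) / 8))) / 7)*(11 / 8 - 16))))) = -0.00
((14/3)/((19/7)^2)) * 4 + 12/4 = 5993/1083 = 5.53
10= 10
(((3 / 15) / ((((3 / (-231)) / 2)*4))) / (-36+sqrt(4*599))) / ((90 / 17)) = -119*sqrt(599) / 45000 -119 / 2500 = -0.11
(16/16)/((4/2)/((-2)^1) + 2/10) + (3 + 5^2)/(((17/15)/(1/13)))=575/884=0.65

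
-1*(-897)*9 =8073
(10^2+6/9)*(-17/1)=-5134/3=-1711.33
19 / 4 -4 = 3 / 4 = 0.75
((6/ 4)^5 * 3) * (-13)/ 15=-3159/ 160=-19.74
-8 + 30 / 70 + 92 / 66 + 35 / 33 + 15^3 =259481 / 77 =3369.88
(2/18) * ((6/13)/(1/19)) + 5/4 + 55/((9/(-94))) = -267799/468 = -572.22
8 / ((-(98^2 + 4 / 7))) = -7 / 8404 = -0.00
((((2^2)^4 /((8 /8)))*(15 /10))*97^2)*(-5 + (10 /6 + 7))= 13247872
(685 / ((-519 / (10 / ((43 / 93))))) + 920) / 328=2.72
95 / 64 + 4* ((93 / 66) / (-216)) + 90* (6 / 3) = 3449159 / 19008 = 181.46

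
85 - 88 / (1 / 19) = -1587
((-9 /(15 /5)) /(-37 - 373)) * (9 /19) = 27 /7790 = 0.00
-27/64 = -0.42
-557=-557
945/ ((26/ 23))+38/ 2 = 22229/ 26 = 854.96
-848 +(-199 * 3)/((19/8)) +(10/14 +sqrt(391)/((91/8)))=-146121/133 +8 * sqrt(391)/91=-1096.92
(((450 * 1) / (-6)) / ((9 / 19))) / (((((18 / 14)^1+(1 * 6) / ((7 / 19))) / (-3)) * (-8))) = -3325 / 984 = -3.38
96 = 96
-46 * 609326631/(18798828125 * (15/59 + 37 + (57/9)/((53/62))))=-131470141884453/3938204101562500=-0.03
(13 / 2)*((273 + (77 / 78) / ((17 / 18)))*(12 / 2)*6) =64126.59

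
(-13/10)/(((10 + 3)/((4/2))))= -1/5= -0.20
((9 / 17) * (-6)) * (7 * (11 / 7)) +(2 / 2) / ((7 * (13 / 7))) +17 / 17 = -7484 / 221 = -33.86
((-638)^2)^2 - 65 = 165684817871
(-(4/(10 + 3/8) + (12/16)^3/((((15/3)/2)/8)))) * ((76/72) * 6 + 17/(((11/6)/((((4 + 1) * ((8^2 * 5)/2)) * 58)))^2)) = -11388116373983419/602580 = -18898928563.81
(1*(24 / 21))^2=64 / 49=1.31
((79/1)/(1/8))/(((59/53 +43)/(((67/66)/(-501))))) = -561058/19327077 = -0.03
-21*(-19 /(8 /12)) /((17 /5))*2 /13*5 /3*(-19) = -189525 /221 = -857.58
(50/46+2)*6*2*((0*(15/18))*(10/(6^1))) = 0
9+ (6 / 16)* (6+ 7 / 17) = 1551 / 136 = 11.40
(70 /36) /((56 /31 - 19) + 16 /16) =-1085 /9036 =-0.12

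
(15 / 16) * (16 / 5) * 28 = 84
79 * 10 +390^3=59319790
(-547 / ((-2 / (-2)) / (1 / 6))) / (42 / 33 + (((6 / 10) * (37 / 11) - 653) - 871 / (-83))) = 2497055 / 17508102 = 0.14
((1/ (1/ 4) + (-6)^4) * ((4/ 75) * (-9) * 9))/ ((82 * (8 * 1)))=-351/ 41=-8.56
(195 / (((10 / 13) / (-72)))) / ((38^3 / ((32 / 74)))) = -0.14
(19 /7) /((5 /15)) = 57 /7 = 8.14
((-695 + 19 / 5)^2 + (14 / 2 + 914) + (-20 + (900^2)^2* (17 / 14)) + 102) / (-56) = -139421333783077 / 9800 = -14226666712.56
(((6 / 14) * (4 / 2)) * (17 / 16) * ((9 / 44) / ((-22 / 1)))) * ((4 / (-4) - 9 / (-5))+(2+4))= -7803 / 135520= -0.06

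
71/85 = 0.84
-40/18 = -20/9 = -2.22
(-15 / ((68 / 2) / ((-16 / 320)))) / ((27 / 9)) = 1 / 136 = 0.01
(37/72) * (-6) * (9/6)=-37/8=-4.62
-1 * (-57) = 57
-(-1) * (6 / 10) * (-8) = -4.80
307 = 307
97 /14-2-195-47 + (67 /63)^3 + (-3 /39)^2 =-19934143843 /84515886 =-235.86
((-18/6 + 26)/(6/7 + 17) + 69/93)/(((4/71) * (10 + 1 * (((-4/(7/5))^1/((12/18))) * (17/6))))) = -651567/38750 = -16.81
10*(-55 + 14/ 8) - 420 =-1905/ 2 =-952.50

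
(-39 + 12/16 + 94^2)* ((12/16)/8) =105573/128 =824.79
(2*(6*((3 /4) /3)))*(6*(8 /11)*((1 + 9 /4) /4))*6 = 702 /11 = 63.82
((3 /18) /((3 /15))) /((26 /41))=205 /156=1.31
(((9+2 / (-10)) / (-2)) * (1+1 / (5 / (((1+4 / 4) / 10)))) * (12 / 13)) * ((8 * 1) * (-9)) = 38016 / 125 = 304.13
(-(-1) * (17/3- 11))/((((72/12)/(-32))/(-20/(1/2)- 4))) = -11264/9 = -1251.56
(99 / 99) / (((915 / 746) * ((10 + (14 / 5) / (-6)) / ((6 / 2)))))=2238 / 8723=0.26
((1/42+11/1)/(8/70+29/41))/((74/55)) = 5220325/523476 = 9.97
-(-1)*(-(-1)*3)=3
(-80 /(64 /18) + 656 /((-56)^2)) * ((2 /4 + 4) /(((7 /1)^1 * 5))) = -39321 /13720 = -2.87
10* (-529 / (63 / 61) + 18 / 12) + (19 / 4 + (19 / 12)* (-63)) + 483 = -297301 / 63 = -4719.06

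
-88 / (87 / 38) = -3344 / 87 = -38.44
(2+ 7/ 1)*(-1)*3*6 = -162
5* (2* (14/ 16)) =35/ 4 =8.75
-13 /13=-1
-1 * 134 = -134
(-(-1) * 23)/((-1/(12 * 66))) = -18216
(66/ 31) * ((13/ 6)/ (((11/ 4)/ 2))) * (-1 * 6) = -624/ 31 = -20.13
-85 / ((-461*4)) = 85 / 1844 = 0.05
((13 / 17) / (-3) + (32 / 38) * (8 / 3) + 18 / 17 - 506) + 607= 33608 / 323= 104.05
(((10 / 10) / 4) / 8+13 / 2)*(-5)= -1045 / 32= -32.66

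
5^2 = 25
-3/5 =-0.60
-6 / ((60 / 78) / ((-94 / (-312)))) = -47 / 20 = -2.35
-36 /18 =-2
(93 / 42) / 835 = 31 / 11690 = 0.00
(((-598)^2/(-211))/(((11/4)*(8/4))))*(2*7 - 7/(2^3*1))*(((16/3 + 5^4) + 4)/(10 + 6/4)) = -47071570/211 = -223088.01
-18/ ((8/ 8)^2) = -18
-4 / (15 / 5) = -4 / 3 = -1.33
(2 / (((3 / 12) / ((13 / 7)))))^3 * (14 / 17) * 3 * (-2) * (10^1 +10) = -269967360 / 833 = -324090.47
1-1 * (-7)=8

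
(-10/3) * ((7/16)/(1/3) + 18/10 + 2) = -409/24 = -17.04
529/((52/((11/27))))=5819/1404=4.14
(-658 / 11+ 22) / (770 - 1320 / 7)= -1456 / 22385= -0.07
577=577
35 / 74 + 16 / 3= 1289 / 222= 5.81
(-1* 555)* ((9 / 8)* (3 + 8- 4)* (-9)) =314685 / 8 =39335.62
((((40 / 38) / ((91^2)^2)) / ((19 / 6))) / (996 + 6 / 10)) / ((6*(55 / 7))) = 20 / 193846651537539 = 0.00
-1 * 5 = -5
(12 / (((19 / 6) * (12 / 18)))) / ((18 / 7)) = 42 / 19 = 2.21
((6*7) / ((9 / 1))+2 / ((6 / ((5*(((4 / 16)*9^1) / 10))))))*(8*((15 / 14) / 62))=0.70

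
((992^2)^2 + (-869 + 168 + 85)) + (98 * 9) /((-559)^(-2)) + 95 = 968657563817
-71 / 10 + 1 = -61 / 10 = -6.10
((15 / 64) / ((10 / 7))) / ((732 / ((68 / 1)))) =0.02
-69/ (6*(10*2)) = -23/ 40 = -0.58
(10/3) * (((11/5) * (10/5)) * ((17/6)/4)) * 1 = 187/18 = 10.39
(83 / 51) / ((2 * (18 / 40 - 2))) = -830 / 1581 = -0.52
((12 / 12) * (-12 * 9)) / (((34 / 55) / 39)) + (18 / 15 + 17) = -577603 / 85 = -6795.33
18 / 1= 18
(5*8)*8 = 320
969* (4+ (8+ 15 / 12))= 51357 / 4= 12839.25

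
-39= -39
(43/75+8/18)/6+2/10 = 499/1350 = 0.37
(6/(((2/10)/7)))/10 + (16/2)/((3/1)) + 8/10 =367/15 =24.47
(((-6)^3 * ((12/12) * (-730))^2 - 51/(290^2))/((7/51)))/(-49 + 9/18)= 493702860242601/28551950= 17291388.51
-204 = -204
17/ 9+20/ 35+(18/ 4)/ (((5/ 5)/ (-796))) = -225511/ 63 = -3579.54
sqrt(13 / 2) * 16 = 8 * sqrt(26) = 40.79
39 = 39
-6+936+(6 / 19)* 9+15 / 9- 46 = 50645 / 57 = 888.51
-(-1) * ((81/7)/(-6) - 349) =-4913/14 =-350.93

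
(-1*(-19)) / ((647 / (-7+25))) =342 / 647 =0.53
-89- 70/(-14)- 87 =-171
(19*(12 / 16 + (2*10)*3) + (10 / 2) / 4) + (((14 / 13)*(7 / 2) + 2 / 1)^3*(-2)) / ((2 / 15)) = -7578983 / 4394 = -1724.85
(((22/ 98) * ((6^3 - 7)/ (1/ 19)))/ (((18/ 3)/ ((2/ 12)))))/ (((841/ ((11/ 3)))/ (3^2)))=480491/ 494508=0.97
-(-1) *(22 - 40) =-18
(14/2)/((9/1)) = 7/9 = 0.78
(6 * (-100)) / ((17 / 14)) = -8400 / 17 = -494.12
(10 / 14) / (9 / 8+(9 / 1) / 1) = 40 / 567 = 0.07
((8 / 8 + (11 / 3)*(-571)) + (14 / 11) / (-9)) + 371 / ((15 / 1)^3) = -77691419 / 37125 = -2092.70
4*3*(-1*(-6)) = 72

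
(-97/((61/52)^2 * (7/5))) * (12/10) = -1573728/26047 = -60.42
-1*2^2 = -4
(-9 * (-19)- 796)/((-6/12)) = 1250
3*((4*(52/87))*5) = 1040/29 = 35.86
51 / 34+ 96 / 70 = 201 / 70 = 2.87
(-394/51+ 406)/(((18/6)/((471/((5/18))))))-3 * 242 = 19072194/85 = 224378.75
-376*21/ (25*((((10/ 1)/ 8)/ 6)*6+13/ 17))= -156.77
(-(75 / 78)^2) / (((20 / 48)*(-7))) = 375 / 1183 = 0.32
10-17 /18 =163 /18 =9.06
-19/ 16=-1.19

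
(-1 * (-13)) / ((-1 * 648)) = -13 / 648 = -0.02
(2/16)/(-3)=-1/24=-0.04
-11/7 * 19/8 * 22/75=-2299/2100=-1.09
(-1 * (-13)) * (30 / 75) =26 / 5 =5.20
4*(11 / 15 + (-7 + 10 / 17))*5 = -5792 / 51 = -113.57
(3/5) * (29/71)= 87/355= 0.25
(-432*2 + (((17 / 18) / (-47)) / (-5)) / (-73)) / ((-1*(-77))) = -38113511 / 3396690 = -11.22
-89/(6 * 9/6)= -89/9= -9.89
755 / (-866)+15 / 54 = -2315 / 3897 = -0.59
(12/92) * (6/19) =18/437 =0.04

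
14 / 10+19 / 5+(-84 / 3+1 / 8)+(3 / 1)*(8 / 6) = -747 / 40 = -18.68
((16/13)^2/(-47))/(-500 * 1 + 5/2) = 512/7903285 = 0.00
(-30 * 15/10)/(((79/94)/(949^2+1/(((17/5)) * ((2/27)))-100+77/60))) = -129510809439/2686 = -48216980.43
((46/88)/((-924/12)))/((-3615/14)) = 23/874830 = 0.00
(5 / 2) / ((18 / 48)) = 20 / 3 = 6.67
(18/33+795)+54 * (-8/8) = 8157/11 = 741.55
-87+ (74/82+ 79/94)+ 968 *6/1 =22055451/3854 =5722.74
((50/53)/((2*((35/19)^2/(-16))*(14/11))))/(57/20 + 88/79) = -50193440/113855077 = -0.44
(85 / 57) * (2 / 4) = 85 / 114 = 0.75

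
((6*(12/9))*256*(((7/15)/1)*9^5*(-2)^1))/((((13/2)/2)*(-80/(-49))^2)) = -21171979584/1625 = -13028910.51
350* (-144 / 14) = -3600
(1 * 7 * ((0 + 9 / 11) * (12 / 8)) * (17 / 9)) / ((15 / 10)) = 119 / 11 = 10.82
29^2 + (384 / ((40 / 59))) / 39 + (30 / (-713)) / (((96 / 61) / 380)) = 156713493 / 185380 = 845.36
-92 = -92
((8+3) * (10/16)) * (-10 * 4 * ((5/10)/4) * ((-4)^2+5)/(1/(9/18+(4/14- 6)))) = 60225/16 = 3764.06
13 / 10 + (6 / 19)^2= 5053 / 3610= 1.40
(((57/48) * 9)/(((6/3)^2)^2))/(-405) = -19/11520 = -0.00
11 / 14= 0.79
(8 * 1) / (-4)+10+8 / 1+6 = 22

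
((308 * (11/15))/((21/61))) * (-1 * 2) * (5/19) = -59048/171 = -345.31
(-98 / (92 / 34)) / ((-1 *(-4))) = -9.05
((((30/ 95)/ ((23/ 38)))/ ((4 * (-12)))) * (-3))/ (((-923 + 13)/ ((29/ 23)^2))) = -2523/ 44287880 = -0.00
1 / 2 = 0.50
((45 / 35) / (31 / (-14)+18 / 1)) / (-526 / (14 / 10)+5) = -42 / 191165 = -0.00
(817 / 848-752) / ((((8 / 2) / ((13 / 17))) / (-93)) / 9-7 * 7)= 6929880399 / 452184976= 15.33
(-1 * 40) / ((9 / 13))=-520 / 9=-57.78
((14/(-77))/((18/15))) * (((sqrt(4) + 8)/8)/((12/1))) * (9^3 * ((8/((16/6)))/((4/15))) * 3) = -273375/704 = -388.32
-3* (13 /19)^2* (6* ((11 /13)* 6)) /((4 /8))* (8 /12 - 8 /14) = -20592 /2527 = -8.15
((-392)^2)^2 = 23612624896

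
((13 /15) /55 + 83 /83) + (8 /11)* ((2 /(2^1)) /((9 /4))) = 3314 /2475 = 1.34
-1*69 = -69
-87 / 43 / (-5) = 87 / 215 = 0.40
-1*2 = -2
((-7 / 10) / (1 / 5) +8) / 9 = 1 / 2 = 0.50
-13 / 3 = -4.33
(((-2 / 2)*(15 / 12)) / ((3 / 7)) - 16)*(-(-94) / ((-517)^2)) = -227 / 34122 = -0.01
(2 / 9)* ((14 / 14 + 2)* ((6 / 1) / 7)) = 4 / 7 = 0.57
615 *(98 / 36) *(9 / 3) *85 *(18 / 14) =1097775 / 2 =548887.50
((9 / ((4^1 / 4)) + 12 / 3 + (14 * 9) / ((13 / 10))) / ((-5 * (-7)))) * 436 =623044 / 455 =1369.33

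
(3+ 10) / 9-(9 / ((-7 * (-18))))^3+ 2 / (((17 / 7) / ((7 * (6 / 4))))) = 4236583 / 419832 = 10.09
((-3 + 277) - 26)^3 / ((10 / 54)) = 411830784 / 5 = 82366156.80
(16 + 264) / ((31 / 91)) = 25480 / 31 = 821.94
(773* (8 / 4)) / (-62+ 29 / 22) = -34012 / 1335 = -25.48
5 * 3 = 15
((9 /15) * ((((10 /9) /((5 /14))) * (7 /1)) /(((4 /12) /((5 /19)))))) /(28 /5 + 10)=490 /741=0.66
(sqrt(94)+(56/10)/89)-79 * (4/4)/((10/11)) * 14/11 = -49189/445+sqrt(94) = -100.84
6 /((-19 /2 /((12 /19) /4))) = -36 /361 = -0.10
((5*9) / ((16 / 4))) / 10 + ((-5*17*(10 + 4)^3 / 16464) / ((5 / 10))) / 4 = -143 / 24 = -5.96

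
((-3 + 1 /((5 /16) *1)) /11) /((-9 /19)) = -19 /495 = -0.04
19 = 19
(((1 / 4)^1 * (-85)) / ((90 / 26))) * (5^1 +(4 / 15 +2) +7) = -23647 / 270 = -87.58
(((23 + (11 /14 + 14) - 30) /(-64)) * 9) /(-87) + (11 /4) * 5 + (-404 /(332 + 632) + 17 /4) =110173015 /6262144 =17.59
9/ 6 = 3/ 2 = 1.50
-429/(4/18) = -3861/2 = -1930.50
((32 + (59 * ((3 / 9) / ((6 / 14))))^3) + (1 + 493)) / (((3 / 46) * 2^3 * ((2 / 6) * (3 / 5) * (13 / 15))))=40726359325 / 37908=1074347.35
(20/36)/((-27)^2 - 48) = 5/6129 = 0.00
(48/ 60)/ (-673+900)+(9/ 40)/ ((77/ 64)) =16652/ 87395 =0.19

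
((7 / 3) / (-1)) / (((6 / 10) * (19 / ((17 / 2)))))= -1.74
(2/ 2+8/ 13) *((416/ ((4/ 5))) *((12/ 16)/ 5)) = 126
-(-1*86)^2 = -7396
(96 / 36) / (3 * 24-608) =-1 / 201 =-0.00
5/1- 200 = -195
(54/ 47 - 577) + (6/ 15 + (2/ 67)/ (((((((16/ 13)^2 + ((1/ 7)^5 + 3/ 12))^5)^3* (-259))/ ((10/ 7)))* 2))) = -575.45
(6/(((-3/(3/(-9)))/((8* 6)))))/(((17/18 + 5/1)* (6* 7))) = 96/749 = 0.13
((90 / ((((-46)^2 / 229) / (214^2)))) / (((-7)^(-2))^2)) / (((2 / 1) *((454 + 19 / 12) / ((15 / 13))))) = 7284205284300 / 5370937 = 1356226.16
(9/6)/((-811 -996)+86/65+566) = -195/161158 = -0.00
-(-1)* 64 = 64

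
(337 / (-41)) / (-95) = 337 / 3895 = 0.09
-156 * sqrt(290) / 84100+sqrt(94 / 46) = -39 * sqrt(290) / 21025+sqrt(1081) / 23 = 1.40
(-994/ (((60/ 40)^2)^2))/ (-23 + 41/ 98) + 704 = 712.69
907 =907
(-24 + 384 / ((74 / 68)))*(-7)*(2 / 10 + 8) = -18876.84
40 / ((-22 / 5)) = -100 / 11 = -9.09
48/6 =8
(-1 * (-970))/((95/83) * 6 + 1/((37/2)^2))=55109095/390331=141.19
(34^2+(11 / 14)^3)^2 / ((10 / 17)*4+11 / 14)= 171197409042425 / 401754528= 426124.40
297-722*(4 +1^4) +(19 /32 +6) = -105805 /32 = -3306.41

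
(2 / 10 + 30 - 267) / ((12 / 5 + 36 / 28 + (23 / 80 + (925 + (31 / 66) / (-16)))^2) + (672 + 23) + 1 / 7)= -46211235840 / 167203777049503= -0.00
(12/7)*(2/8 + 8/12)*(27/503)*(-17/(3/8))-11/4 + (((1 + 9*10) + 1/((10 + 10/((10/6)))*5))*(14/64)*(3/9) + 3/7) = 4425629/9013760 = 0.49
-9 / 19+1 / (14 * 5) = -611 / 1330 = -0.46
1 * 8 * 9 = 72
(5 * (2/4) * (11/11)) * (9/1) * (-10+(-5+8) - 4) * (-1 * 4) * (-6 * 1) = -5940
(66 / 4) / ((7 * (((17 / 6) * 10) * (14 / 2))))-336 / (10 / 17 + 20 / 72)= -171286209 / 441490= -387.97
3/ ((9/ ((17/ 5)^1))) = 17/ 15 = 1.13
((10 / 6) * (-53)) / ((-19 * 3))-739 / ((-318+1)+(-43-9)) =8302 / 2337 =3.55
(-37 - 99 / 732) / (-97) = 9061 / 23668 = 0.38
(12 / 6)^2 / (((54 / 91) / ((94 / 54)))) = 8554 / 729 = 11.73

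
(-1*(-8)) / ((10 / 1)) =4 / 5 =0.80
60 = 60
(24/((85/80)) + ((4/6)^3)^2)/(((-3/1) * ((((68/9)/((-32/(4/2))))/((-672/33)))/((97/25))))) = -24424357888/19312425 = -1264.70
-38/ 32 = -19/ 16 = -1.19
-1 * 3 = -3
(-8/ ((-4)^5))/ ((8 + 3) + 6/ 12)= 1/ 1472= 0.00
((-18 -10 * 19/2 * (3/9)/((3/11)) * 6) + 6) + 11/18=-12745/18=-708.06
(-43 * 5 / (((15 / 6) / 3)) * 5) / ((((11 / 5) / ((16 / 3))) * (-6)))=17200 / 33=521.21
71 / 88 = 0.81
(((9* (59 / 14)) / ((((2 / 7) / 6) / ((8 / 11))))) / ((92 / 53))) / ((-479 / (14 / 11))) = -1182006 / 1333057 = -0.89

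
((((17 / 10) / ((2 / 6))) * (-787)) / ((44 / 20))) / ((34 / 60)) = -35415 / 11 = -3219.55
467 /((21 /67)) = 31289 /21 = 1489.95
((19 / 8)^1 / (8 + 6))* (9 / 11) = 171 / 1232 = 0.14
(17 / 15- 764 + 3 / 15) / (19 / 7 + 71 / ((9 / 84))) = -16016 / 13973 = -1.15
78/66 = 13/11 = 1.18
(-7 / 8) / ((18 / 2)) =-7 / 72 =-0.10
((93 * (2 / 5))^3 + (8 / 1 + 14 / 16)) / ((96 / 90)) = 154463169 / 3200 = 48269.74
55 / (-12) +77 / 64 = -649 / 192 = -3.38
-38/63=-0.60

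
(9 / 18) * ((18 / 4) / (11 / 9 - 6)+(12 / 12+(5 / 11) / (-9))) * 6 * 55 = 325 / 258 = 1.26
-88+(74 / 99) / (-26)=-113293 / 1287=-88.03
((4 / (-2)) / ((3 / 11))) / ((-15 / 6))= 44 / 15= 2.93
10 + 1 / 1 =11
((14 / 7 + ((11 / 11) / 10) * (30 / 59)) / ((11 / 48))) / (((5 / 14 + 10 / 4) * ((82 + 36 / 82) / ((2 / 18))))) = 3157 / 747825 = 0.00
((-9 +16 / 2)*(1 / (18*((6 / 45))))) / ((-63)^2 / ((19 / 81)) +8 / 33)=-0.00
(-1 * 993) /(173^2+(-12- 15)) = -0.03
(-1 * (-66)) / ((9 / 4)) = 88 / 3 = 29.33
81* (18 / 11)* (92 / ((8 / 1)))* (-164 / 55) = -2749788 / 605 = -4545.10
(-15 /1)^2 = 225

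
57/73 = 0.78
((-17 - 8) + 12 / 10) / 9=-119 / 45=-2.64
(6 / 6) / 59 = 1 / 59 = 0.02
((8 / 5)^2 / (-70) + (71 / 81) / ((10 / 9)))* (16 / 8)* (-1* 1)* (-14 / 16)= 11849 / 9000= 1.32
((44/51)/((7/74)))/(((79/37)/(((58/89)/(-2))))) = -3493688/2510067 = -1.39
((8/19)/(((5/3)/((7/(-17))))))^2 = 28224/2608225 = 0.01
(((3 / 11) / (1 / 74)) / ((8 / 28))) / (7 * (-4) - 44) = -259 / 264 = -0.98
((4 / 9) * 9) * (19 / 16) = 19 / 4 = 4.75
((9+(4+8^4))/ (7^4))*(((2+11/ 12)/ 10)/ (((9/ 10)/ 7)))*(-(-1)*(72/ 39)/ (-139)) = -5870/ 113841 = -0.05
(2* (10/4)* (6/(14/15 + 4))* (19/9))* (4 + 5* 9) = 23275/37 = 629.05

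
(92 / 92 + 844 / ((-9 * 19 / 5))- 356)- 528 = -155213 / 171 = -907.68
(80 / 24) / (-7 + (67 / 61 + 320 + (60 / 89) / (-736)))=1997872 / 188257947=0.01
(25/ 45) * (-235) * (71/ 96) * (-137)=11429225/ 864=13228.27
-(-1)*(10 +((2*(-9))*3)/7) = 2.29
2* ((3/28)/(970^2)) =3/13172600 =0.00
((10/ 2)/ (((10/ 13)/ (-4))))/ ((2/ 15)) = -195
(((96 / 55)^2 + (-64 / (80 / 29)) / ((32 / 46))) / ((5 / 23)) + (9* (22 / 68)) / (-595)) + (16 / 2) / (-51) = -51241897727 / 367174500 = -139.56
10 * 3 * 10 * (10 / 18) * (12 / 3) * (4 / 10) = 800 / 3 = 266.67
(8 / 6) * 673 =2692 / 3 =897.33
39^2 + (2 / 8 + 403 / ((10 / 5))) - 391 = 5327 / 4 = 1331.75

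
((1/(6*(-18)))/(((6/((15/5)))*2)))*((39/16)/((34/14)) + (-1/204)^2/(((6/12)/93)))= -13985/5992704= -0.00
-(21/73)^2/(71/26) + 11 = 4150483/378359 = 10.97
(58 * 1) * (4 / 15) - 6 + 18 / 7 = 1264 / 105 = 12.04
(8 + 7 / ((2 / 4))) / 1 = 22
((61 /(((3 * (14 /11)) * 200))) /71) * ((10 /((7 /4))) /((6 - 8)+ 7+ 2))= 671 /730590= 0.00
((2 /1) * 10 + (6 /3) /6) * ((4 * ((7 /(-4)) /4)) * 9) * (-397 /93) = 169519 /124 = 1367.09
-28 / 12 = -7 / 3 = -2.33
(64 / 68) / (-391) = -16 / 6647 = -0.00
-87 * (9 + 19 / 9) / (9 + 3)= -80.56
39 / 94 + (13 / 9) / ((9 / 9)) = 1573 / 846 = 1.86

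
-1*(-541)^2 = -292681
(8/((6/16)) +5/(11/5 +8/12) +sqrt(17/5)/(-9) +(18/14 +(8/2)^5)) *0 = 0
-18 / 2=-9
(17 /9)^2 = 289 /81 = 3.57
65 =65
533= 533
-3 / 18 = -1 / 6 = -0.17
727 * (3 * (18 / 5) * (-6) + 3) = -224643 / 5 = -44928.60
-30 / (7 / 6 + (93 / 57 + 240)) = -3420 / 27679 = -0.12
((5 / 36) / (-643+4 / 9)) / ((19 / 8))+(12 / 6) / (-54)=-0.04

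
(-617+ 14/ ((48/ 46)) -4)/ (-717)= 7291/ 8604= 0.85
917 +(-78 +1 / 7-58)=5468 / 7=781.14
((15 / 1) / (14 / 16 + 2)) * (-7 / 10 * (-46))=168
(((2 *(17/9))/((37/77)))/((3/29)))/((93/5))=379610/92907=4.09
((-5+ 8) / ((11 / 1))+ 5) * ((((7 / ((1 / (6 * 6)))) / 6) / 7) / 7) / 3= 116 / 77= 1.51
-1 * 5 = -5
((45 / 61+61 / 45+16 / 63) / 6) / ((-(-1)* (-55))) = -7517 / 1056825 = -0.01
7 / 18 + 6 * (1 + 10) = 1195 / 18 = 66.39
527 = 527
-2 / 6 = -1 / 3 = -0.33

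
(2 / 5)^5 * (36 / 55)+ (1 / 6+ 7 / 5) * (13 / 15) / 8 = 4366513 / 24750000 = 0.18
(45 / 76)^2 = 2025 / 5776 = 0.35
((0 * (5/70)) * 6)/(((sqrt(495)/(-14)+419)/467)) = 0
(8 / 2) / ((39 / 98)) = 392 / 39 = 10.05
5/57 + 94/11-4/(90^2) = 3653566/423225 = 8.63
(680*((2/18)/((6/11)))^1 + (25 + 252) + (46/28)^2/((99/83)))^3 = 14384161514436894479125/197259333784128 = 72920055.23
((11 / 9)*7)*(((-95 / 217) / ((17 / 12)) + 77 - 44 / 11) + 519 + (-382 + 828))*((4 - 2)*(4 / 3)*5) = 187148720 / 1581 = 118373.64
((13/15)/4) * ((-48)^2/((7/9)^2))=202176/245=825.21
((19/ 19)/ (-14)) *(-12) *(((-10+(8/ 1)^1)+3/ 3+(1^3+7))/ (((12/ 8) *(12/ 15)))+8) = 11.86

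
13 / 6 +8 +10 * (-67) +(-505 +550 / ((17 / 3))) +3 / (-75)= -2722927 / 2550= -1067.81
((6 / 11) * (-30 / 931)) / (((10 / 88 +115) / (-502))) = 72288 / 943103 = 0.08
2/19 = 0.11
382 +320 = 702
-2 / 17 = -0.12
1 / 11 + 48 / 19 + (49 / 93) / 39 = 1994210 / 758043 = 2.63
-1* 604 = -604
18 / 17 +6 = 120 / 17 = 7.06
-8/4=-2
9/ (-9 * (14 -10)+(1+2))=-3/ 11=-0.27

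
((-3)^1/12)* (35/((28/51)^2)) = -13005/448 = -29.03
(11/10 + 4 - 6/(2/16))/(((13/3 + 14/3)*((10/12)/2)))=-286/25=-11.44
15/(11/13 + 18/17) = 3315/421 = 7.87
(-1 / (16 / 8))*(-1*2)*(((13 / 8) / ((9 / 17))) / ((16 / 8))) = 1.53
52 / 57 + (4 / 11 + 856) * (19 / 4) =2551037 / 627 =4068.64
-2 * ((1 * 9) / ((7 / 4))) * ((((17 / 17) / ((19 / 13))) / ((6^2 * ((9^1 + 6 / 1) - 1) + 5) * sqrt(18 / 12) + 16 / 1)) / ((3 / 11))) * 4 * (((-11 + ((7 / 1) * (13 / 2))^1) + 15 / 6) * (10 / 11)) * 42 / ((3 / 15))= 443289600 / 14757889 - 7051075200 * sqrt(6) / 14757889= -1140.29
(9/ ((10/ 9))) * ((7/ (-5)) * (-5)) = 567/ 10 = 56.70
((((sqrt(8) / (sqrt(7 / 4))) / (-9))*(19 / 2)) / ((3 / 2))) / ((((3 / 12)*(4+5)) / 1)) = -304*sqrt(14) / 1701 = -0.67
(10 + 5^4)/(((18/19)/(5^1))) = 60325/18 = 3351.39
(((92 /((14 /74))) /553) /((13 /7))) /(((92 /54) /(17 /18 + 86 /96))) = 29415 /57512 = 0.51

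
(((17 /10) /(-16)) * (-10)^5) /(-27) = -393.52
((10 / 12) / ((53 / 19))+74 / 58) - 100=-907679 / 9222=-98.43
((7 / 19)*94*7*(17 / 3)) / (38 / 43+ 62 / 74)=797.95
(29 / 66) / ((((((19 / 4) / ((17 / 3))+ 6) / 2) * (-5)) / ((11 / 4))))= -493 / 6975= -0.07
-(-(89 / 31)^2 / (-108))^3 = -496981290961 / 1117999036999872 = -0.00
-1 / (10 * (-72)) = 1 / 720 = 0.00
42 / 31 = 1.35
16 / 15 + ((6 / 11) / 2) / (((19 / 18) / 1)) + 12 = 41774 / 3135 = 13.33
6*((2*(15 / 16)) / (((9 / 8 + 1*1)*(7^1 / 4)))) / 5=72 / 119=0.61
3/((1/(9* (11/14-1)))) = -81/14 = -5.79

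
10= 10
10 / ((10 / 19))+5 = 24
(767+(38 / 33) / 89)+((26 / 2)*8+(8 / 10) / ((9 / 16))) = 38435131 / 44055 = 872.44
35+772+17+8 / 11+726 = 17058 / 11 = 1550.73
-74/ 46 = -37/ 23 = -1.61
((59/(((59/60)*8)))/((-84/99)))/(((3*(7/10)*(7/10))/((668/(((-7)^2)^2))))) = -1377750/823543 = -1.67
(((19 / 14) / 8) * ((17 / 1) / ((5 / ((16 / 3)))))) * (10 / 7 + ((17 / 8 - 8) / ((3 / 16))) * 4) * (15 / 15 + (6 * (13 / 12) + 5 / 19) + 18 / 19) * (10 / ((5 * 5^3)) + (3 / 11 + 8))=-27811441873 / 1010625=-27519.05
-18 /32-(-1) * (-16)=-265 /16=-16.56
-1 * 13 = -13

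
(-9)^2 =81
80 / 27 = 2.96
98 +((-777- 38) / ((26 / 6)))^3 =-14616055819 / 2197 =-6652733.65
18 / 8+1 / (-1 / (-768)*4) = 777 / 4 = 194.25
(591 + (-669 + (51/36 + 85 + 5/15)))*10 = 87.50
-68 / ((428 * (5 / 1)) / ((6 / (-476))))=3 / 7490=0.00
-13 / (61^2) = -13 / 3721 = -0.00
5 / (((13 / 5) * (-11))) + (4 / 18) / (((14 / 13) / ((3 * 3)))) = 1684 / 1001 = 1.68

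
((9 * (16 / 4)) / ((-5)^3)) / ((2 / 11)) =-198 / 125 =-1.58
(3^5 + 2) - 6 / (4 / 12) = 227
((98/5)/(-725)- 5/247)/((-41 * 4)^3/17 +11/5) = 719627/3949415496975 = 0.00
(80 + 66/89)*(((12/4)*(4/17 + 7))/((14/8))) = 10606536/10591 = 1001.47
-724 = -724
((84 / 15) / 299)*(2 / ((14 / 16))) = 64 / 1495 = 0.04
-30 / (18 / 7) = -35 / 3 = -11.67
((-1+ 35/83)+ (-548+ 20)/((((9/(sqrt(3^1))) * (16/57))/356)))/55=-6764 * sqrt(3)/5 - 48/4565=-2343.13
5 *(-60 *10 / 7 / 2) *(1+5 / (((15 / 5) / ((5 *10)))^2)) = -893500 / 3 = -297833.33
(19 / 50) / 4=19 / 200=0.10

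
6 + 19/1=25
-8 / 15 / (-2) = 4 / 15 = 0.27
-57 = -57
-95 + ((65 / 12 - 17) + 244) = 1649 / 12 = 137.42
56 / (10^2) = 14 / 25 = 0.56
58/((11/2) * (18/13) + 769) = 377/5048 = 0.07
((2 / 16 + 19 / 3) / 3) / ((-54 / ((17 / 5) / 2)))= -527 / 7776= -0.07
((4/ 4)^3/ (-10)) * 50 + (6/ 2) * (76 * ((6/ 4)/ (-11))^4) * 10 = -123325/ 29282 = -4.21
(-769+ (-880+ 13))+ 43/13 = -21225/13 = -1632.69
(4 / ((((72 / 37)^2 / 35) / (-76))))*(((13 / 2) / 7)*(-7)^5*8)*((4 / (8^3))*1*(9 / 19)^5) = 1090271182455 / 16681088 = 65359.72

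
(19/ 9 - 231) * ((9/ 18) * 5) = -5150/ 9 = -572.22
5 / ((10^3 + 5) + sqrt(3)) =1675 / 336674 - 5 *sqrt(3) / 1010022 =0.00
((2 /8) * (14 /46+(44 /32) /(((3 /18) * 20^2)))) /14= 11959 /2060800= 0.01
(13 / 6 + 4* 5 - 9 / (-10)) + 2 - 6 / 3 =23.07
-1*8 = -8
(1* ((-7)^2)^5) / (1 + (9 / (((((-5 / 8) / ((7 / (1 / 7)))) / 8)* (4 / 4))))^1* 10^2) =-282475249 / 564479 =-500.42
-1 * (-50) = 50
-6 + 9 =3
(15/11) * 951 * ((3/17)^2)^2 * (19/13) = 21953835/11943503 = 1.84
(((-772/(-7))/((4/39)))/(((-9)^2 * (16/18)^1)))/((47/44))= 27599/1974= 13.98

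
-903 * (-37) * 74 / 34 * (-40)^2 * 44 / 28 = 3108177600 / 17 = 182833976.47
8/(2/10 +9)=20/23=0.87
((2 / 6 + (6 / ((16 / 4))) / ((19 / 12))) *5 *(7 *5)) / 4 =12775 / 228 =56.03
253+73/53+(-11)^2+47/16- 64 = 314.31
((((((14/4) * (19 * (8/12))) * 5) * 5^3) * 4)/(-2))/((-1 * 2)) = 83125/3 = 27708.33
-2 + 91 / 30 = 31 / 30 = 1.03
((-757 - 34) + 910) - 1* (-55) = 174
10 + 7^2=59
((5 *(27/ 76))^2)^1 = 18225/ 5776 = 3.16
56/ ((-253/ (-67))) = 3752/ 253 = 14.83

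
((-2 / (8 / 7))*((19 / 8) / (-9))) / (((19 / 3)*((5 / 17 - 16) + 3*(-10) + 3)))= -0.00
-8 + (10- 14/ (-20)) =27/ 10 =2.70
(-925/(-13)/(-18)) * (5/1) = -4625/234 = -19.76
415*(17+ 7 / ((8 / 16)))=12865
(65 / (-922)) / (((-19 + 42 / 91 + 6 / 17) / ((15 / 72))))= 71825 / 88932432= 0.00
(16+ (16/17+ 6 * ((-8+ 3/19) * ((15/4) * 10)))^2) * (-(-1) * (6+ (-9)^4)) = 2130792867327135/104329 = 20423783102.75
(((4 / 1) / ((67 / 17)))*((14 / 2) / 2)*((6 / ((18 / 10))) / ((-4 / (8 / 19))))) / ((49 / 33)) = -7480 / 8911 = -0.84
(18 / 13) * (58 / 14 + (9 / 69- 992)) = -2862432 / 2093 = -1367.62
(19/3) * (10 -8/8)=57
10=10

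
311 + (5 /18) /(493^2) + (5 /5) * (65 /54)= 2048781553 /6562323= 312.20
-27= -27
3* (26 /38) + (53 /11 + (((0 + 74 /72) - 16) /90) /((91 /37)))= 59888879 /8803080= 6.80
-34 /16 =-17 /8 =-2.12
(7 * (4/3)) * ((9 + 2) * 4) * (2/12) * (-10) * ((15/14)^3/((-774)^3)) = 6875/3786759396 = 0.00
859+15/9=860.67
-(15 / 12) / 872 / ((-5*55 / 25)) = 5 / 38368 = 0.00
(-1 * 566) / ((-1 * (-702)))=-283 / 351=-0.81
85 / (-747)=-85 / 747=-0.11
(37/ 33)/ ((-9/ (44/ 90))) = -74/ 1215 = -0.06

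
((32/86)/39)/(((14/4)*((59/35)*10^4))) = 2/12367875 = 0.00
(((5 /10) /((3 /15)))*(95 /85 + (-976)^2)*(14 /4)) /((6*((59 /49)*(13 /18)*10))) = 16663431519 /104312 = 159746.06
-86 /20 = -4.30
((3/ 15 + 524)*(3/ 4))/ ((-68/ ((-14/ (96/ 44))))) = 201817/ 5440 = 37.10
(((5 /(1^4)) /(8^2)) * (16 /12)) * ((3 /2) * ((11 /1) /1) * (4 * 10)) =275 /4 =68.75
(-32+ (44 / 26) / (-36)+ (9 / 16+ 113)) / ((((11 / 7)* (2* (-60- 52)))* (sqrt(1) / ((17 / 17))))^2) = 152597 / 231948288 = 0.00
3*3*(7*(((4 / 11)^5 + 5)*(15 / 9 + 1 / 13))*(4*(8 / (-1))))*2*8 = -589499602944 / 2093663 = -281563.75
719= 719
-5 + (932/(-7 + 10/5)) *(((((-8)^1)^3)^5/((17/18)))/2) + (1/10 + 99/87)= 17117337758705104781/4930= 3472076624483794.07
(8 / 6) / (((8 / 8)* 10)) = 2 / 15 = 0.13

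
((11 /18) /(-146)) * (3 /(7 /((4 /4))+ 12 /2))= -11 /11388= -0.00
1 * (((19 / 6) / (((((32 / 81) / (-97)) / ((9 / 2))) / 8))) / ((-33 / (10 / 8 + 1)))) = 1343547 / 704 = 1908.45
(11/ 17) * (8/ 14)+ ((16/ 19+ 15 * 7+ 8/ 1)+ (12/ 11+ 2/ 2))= 2892566/ 24871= 116.30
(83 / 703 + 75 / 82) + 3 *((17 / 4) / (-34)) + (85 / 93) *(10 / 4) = 63103015 / 21444312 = 2.94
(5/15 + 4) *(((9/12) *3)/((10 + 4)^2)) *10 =195/392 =0.50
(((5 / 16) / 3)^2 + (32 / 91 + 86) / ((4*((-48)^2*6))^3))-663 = -5100338104598786215 / 7692943557132288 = -662.99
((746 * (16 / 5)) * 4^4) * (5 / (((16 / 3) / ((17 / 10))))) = 4869888 / 5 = 973977.60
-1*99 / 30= -33 / 10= -3.30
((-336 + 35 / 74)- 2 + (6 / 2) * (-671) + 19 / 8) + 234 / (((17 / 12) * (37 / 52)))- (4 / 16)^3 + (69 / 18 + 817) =-156418039 / 120768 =-1295.19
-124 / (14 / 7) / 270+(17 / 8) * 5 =11227 / 1080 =10.40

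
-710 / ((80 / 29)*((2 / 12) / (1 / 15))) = -2059 / 20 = -102.95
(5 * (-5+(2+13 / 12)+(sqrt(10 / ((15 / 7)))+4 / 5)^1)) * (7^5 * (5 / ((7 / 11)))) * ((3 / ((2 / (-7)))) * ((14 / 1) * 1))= 433536565 / 4-32353475 * sqrt(42)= -101290340.92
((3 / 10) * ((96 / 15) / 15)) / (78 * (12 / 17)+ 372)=68 / 226875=0.00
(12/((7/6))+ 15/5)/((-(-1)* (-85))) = -93/595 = -0.16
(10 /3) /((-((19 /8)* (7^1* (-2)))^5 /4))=40960 /124847387679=0.00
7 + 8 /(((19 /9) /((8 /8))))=205 /19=10.79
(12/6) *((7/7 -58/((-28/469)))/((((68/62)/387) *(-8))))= -23334165/272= -85787.37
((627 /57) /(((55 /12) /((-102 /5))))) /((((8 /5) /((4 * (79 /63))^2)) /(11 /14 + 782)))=-3100578728 /5145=-602639.21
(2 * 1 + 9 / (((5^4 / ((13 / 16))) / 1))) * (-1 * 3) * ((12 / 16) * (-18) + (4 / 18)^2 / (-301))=2648584103 / 32508000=81.47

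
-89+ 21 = -68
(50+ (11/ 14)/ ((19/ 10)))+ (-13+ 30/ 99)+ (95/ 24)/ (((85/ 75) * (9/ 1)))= 68234429/ 1790712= 38.10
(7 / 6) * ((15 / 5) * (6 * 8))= 168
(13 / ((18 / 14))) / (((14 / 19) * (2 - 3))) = -247 / 18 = -13.72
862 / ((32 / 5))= 2155 / 16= 134.69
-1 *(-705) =705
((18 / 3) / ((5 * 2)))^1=3 / 5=0.60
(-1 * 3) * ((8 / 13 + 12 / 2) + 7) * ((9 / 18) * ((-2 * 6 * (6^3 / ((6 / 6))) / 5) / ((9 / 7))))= 535248 / 65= 8234.58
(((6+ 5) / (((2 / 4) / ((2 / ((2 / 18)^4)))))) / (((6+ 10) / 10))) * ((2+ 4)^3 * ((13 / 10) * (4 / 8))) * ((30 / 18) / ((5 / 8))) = 67552056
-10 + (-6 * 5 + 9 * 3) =-13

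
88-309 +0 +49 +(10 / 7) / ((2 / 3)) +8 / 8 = -1182 / 7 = -168.86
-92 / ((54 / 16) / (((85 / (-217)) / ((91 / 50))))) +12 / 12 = 3661169 / 533169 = 6.87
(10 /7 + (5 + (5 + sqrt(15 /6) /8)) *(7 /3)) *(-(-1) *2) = 50.45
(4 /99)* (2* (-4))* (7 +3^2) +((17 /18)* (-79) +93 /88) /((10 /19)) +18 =-201049 /1584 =-126.92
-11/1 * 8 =-88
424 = 424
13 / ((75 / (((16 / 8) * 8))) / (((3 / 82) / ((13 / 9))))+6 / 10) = 4680 / 66841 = 0.07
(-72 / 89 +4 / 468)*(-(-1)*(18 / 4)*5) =-41675 / 2314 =-18.01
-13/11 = -1.18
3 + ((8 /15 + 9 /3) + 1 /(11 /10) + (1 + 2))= 1723 /165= 10.44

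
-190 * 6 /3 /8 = -95 /2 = -47.50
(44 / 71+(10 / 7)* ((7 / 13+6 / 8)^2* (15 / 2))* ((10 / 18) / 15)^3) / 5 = 0.12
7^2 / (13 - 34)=-7 / 3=-2.33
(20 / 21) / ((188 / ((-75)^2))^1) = 9375 / 329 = 28.50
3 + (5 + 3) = 11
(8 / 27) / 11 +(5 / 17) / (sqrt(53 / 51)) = 8 / 297 +5 *sqrt(2703) / 901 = 0.32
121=121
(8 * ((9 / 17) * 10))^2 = 518400 / 289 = 1793.77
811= 811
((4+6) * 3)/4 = 15/2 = 7.50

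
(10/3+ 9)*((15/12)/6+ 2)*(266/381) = 260813/13716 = 19.02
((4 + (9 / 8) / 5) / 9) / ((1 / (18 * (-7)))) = -1183 / 20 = -59.15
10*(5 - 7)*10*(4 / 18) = -400 / 9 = -44.44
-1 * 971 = -971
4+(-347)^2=120413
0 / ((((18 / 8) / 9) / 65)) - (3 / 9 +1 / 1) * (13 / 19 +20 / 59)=-4588 / 3363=-1.36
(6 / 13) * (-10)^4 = 60000 / 13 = 4615.38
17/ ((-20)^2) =17/ 400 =0.04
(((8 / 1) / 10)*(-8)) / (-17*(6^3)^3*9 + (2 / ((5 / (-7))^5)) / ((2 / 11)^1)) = 0.00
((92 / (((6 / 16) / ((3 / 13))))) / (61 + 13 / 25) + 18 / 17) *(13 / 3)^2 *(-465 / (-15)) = 135547438 / 117657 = 1152.06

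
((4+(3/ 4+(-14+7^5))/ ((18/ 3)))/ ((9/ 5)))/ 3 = 336355/ 648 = 519.07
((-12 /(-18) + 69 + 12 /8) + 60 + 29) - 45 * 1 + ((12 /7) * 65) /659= 3192263 /27678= 115.34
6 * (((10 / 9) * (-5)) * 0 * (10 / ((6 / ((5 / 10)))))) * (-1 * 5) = 0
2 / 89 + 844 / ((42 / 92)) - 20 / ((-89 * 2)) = 1848.90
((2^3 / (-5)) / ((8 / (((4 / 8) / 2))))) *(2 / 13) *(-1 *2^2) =2 / 65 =0.03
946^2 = 894916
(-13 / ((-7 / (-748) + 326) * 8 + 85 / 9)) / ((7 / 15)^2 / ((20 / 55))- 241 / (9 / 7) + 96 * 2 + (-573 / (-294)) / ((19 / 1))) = -3666482820 / 3880931855963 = -0.00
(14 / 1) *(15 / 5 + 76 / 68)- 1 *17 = 691 / 17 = 40.65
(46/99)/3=46/297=0.15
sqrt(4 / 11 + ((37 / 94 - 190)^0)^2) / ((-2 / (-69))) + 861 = 69 * sqrt(165) / 22 + 861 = 901.29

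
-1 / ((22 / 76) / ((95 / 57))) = -190 / 33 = -5.76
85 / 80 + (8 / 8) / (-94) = 791 / 752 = 1.05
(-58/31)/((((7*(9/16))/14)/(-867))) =536384/93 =5767.57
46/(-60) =-0.77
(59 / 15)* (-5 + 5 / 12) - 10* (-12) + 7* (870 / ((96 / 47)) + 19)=3216.53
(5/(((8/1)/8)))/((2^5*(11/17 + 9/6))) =85/1168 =0.07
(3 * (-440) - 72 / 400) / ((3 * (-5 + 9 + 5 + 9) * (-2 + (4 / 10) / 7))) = 154021 / 12240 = 12.58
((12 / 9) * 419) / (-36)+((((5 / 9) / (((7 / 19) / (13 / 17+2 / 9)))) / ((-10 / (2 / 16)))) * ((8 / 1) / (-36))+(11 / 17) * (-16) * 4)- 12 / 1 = -47835299 / 694008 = -68.93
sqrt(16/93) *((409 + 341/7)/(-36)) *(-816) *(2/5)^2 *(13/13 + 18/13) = 387328 *sqrt(93)/2275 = 1641.87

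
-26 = -26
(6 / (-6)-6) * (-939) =6573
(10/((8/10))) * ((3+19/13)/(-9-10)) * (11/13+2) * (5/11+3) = -53650/1859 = -28.86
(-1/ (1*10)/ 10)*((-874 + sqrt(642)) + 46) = 207/ 25 - sqrt(642)/ 100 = 8.03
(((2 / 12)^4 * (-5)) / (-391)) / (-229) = -5 / 116042544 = -0.00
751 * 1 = 751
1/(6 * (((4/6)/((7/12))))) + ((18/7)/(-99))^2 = 41695/284592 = 0.15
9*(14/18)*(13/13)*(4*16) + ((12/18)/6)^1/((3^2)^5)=238085569/531441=448.00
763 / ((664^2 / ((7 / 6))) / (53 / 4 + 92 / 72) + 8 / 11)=30726773 / 1047598184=0.03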